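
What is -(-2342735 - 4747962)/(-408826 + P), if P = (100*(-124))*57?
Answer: -7090697/1115626 ≈ -6.3558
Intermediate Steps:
P = -706800 (P = -12400*57 = -706800)
-(-2342735 - 4747962)/(-408826 + P) = -(-2342735 - 4747962)/(-408826 - 706800) = -(-7090697)/(-1115626) = -(-7090697)*(-1)/1115626 = -1*7090697/1115626 = -7090697/1115626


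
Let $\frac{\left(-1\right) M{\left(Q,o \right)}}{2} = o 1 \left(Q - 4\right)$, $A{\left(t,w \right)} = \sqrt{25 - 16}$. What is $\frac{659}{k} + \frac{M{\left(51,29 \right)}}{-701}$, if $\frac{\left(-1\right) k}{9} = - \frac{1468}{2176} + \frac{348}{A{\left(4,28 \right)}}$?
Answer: $\frac{1287883862}{395807733} \approx 3.2538$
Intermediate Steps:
$A{\left(t,w \right)} = 3$ ($A{\left(t,w \right)} = \sqrt{9} = 3$)
$k = - \frac{564633}{544}$ ($k = - 9 \left(- \frac{1468}{2176} + \frac{348}{3}\right) = - 9 \left(\left(-1468\right) \frac{1}{2176} + 348 \cdot \frac{1}{3}\right) = - 9 \left(- \frac{367}{544} + 116\right) = \left(-9\right) \frac{62737}{544} = - \frac{564633}{544} \approx -1037.9$)
$M{\left(Q,o \right)} = - 2 o \left(-4 + Q\right)$ ($M{\left(Q,o \right)} = - 2 o 1 \left(Q - 4\right) = - 2 o \left(-4 + Q\right)$)
$\frac{659}{k} + \frac{M{\left(51,29 \right)}}{-701} = \frac{659}{- \frac{564633}{544}} + \frac{2 \cdot 29 \left(4 - 51\right)}{-701} = 659 \left(- \frac{544}{564633}\right) + 2 \cdot 29 \left(4 - 51\right) \left(- \frac{1}{701}\right) = - \frac{358496}{564633} + 2 \cdot 29 \left(-47\right) \left(- \frac{1}{701}\right) = - \frac{358496}{564633} - - \frac{2726}{701} = - \frac{358496}{564633} + \frac{2726}{701} = \frac{1287883862}{395807733}$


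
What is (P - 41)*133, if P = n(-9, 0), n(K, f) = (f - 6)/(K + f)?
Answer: -16093/3 ≈ -5364.3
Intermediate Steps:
n(K, f) = (-6 + f)/(K + f)
P = 2/3 (P = (-6 + 0)/(-9 + 0) = -6/(-9) = -1/9*(-6) = 2/3 ≈ 0.66667)
(P - 41)*133 = (2/3 - 41)*133 = -121/3*133 = -16093/3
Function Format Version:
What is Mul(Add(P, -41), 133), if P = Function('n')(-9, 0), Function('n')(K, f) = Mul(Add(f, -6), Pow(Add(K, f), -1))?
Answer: Rational(-16093, 3) ≈ -5364.3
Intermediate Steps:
Function('n')(K, f) = Mul(Pow(Add(K, f), -1), Add(-6, f)) (Function('n')(K, f) = Mul(Add(-6, f), Pow(Add(K, f), -1)) = Mul(Pow(Add(K, f), -1), Add(-6, f)))
P = Rational(2, 3) (P = Mul(Pow(Add(-9, 0), -1), Add(-6, 0)) = Mul(Pow(-9, -1), -6) = Mul(Rational(-1, 9), -6) = Rational(2, 3) ≈ 0.66667)
Mul(Add(P, -41), 133) = Mul(Add(Rational(2, 3), -41), 133) = Mul(Rational(-121, 3), 133) = Rational(-16093, 3)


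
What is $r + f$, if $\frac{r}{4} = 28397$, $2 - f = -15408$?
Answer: $128998$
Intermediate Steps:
$f = 15410$ ($f = 2 - -15408 = 2 + 15408 = 15410$)
$r = 113588$ ($r = 4 \cdot 28397 = 113588$)
$r + f = 113588 + 15410 = 128998$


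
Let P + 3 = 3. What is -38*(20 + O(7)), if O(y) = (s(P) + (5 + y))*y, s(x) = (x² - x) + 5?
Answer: -5282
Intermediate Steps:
P = 0 (P = -3 + 3 = 0)
s(x) = 5 + x² - x
O(y) = y*(10 + y) (O(y) = ((5 + 0² - 1*0) + (5 + y))*y = ((5 + 0 + 0) + (5 + y))*y = (5 + (5 + y))*y = (10 + y)*y = y*(10 + y))
-38*(20 + O(7)) = -38*(20 + 7*(10 + 7)) = -38*(20 + 7*17) = -38*(20 + 119) = -38*139 = -5282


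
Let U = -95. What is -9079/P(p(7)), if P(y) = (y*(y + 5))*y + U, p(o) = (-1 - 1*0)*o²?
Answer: 9079/105739 ≈ 0.085862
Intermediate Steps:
p(o) = -o² (p(o) = (-1 + 0)*o² = -o²)
P(y) = -95 + y²*(5 + y) (P(y) = (y*(y + 5))*y - 95 = (y*(5 + y))*y - 95 = y²*(5 + y) - 95 = -95 + y²*(5 + y))
-9079/P(p(7)) = -9079/(-95 + (-1*7²)³ + 5*(-1*7²)²) = -9079/(-95 + (-1*49)³ + 5*(-1*49)²) = -9079/(-95 + (-49)³ + 5*(-49)²) = -9079/(-95 - 117649 + 5*2401) = -9079/(-95 - 117649 + 12005) = -9079/(-105739) = -9079*(-1/105739) = 9079/105739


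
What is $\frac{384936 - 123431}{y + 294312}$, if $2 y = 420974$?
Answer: $\frac{261505}{504799} \approx 0.51804$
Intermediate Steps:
$y = 210487$ ($y = \frac{1}{2} \cdot 420974 = 210487$)
$\frac{384936 - 123431}{y + 294312} = \frac{384936 - 123431}{210487 + 294312} = \frac{261505}{504799}$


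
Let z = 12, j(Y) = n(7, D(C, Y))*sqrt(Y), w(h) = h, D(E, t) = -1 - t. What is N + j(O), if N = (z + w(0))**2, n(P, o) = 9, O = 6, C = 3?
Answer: 144 + 9*sqrt(6) ≈ 166.05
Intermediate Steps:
j(Y) = 9*sqrt(Y)
N = 144 (N = (12 + 0)**2 = 12**2 = 144)
N + j(O) = 144 + 9*sqrt(6)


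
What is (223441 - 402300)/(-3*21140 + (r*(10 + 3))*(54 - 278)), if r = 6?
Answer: 178859/80892 ≈ 2.2111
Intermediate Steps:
(223441 - 402300)/(-3*21140 + (r*(10 + 3))*(54 - 278)) = (223441 - 402300)/(-3*21140 + (6*(10 + 3))*(54 - 278)) = -178859/(-63420 + (6*13)*(-224)) = -178859/(-63420 + 78*(-224)) = -178859/(-63420 - 17472) = -178859/(-80892) = -178859*(-1/80892) = 178859/80892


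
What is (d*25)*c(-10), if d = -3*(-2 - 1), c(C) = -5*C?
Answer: 11250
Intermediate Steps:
d = 9 (d = -3*(-3) = 9)
(d*25)*c(-10) = (9*25)*(-5*(-10)) = 225*50 = 11250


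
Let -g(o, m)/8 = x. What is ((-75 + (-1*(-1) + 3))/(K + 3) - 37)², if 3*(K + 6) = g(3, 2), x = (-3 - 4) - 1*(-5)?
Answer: 222784/49 ≈ 4546.6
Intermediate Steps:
x = -2 (x = -7 + 5 = -2)
g(o, m) = 16 (g(o, m) = -8*(-2) = 16)
K = -⅔ (K = -6 + (⅓)*16 = -6 + 16/3 = -⅔ ≈ -0.66667)
((-75 + (-1*(-1) + 3))/(K + 3) - 37)² = ((-75 + (-1*(-1) + 3))/(-⅔ + 3) - 37)² = ((-75 + (1 + 3))/(7/3) - 37)² = ((-75 + 4)*(3/7) - 37)² = (-71*3/7 - 37)² = (-213/7 - 37)² = (-472/7)² = 222784/49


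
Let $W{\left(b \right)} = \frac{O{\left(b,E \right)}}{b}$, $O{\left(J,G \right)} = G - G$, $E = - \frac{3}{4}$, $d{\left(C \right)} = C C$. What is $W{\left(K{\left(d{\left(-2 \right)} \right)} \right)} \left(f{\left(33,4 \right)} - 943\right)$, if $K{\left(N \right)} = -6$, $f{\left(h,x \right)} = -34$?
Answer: $0$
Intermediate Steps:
$d{\left(C \right)} = C^{2}$
$E = - \frac{3}{4}$ ($E = \left(-3\right) \frac{1}{4} = - \frac{3}{4} \approx -0.75$)
$O{\left(J,G \right)} = 0$
$W{\left(b \right)} = 0$ ($W{\left(b \right)} = \frac{0}{b} = 0$)
$W{\left(K{\left(d{\left(-2 \right)} \right)} \right)} \left(f{\left(33,4 \right)} - 943\right) = 0 \left(-34 - 943\right) = 0 \left(-977\right) = 0$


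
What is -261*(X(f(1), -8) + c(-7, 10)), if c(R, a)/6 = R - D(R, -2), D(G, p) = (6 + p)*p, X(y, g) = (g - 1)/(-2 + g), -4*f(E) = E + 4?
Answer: -18009/10 ≈ -1800.9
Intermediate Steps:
f(E) = -1 - E/4 (f(E) = -(E + 4)/4 = -(4 + E)/4 = -1 - E/4)
X(y, g) = (-1 + g)/(-2 + g)
D(G, p) = p*(6 + p)
c(R, a) = 48 + 6*R (c(R, a) = 6*(R - (-2)*(6 - 2)) = 6*(R - (-2)*4) = 6*(R - 1*(-8)) = 6*(R + 8) = 6*(8 + R) = 48 + 6*R)
-261*(X(f(1), -8) + c(-7, 10)) = -261*((-1 - 8)/(-2 - 8) + (48 + 6*(-7))) = -261*(-9/(-10) + (48 - 42)) = -261*(-⅒*(-9) + 6) = -261*(9/10 + 6) = -261*69/10 = -18009/10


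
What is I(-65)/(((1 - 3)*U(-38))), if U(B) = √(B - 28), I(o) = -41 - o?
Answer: 2*I*√66/11 ≈ 1.4771*I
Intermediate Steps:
U(B) = √(-28 + B)
I(-65)/(((1 - 3)*U(-38))) = (-41 - 1*(-65))/(((1 - 3)*√(-28 - 38))) = (-41 + 65)/((-2*I*√66)) = 24/((-2*I*√66)) = 24*(I*√66/132) = 2*I*√66/11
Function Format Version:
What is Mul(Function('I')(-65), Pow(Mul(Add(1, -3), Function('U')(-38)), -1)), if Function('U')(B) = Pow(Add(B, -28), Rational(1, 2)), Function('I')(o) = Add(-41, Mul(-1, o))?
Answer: Mul(Rational(2, 11), I, Pow(66, Rational(1, 2))) ≈ Mul(1.4771, I)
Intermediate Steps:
Function('U')(B) = Pow(Add(-28, B), Rational(1, 2))
Mul(Function('I')(-65), Pow(Mul(Add(1, -3), Function('U')(-38)), -1)) = Mul(Add(-41, Mul(-1, -65)), Pow(Mul(Add(1, -3), Pow(Add(-28, -38), Rational(1, 2))), -1)) = Mul(Add(-41, 65), Pow(Mul(-2, Pow(-66, Rational(1, 2))), -1)) = Mul(24, Pow(Mul(-2, Mul(I, Pow(66, Rational(1, 2)))), -1)) = Mul(24, Pow(Mul(-2, I, Pow(66, Rational(1, 2))), -1)) = Mul(24, Mul(Rational(1, 132), I, Pow(66, Rational(1, 2)))) = Mul(Rational(2, 11), I, Pow(66, Rational(1, 2)))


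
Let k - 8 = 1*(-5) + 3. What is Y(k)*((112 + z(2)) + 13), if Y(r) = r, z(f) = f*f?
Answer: 774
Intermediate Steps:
k = 6 (k = 8 + (1*(-5) + 3) = 8 + (-5 + 3) = 8 - 2 = 6)
z(f) = f**2
Y(k)*((112 + z(2)) + 13) = 6*((112 + 2**2) + 13) = 6*((112 + 4) + 13) = 6*(116 + 13) = 6*129 = 774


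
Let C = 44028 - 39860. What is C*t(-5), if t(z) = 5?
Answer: 20840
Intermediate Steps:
C = 4168
C*t(-5) = 4168*5 = 20840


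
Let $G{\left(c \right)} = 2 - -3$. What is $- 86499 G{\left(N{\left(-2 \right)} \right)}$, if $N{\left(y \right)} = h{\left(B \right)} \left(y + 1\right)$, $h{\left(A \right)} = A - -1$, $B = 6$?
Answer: $-432495$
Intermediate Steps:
$h{\left(A \right)} = 1 + A$ ($h{\left(A \right)} = A + 1 = 1 + A$)
$N{\left(y \right)} = 7 + 7 y$ ($N{\left(y \right)} = \left(1 + 6\right) \left(y + 1\right) = 7 \left(1 + y\right) = 7 + 7 y$)
$G{\left(c \right)} = 5$ ($G{\left(c \right)} = 2 + 3 = 5$)
$- 86499 G{\left(N{\left(-2 \right)} \right)} = \left(-86499\right) 5 = -432495$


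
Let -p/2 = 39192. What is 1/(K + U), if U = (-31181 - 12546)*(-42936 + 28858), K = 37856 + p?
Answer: 1/615548178 ≈ 1.6246e-9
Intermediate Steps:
p = -78384 (p = -2*39192 = -78384)
K = -40528 (K = 37856 - 78384 = -40528)
U = 615588706 (U = -43727*(-14078) = 615588706)
1/(K + U) = 1/(-40528 + 615588706) = 1/615548178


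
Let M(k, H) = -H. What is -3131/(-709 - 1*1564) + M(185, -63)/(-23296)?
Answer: 10399511/7564544 ≈ 1.3748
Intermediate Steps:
-3131/(-709 - 1*1564) + M(185, -63)/(-23296) = -3131/(-709 - 1*1564) - 1*(-63)/(-23296) = -3131/(-709 - 1564) + 63*(-1/23296) = -3131/(-2273) - 9/3328 = -3131*(-1/2273) - 9/3328 = 3131/2273 - 9/3328 = 10399511/7564544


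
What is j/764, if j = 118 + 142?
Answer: 65/191 ≈ 0.34031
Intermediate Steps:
j = 260
j/764 = 260/764 = 260*(1/764) = 65/191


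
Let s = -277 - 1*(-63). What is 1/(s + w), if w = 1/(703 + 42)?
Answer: -745/159429 ≈ -0.0046729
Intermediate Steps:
w = 1/745 ≈ 0.0013423
s = -214 (s = -277 + 63 = -214)
1/(s + w) = 1/(-214 + 1/745) = 1/(-159429/745) = -745/159429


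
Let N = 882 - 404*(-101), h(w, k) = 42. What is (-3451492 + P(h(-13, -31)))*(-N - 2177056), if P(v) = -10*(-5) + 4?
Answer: 7657850450996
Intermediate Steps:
N = 41686 (N = 882 + 40804 = 41686)
P(v) = 54 (P(v) = 50 + 4 = 54)
(-3451492 + P(h(-13, -31)))*(-N - 2177056) = (-3451492 + 54)*(-1*41686 - 2177056) = -3451438*(-41686 - 2177056) = -3451438*(-2218742) = 7657850450996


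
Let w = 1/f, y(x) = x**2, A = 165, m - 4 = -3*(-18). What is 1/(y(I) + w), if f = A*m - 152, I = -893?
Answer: 9418/7510374683 ≈ 1.2540e-6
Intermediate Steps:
m = 58 (m = 4 - 3*(-18) = 4 + 54 = 58)
f = 9418 (f = 165*58 - 152 = 9570 - 152 = 9418)
w = 1/9418 ≈ 0.00010618
1/(y(I) + w) = 1/((-893)**2 + 1/9418) = 1/(797449 + 1/9418) = 1/(7510374683/9418) = 9418/7510374683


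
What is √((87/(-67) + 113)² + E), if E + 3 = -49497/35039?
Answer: √68741237543441782/2347613 ≈ 111.68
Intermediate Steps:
E = -154614/35039 (E = -3 - 49497/35039 = -154614/35039 ≈ -4.4126)
√((87/(-67) + 113)² + E) = √((87/(-67) + 113)² - 154614/35039) = √((87*(-1/67) + 113)² - 154614/35039) = √((-87/67 + 113)² - 154614/35039) = √((7484/67)² - 154614/35039) = √(56010256/4489 - 154614/35039) = √(1961849297738/157290071) = √68741237543441782/2347613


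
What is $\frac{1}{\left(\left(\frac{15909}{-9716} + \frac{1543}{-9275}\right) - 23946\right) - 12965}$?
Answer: $- \frac{12873700}{475204361809} \approx -2.7091 \cdot 10^{-5}$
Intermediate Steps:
$\frac{1}{\left(\left(\frac{15909}{-9716} + \frac{1543}{-9275}\right) - 23946\right) - 12965} = \frac{1}{\left(\left(15909 \left(- \frac{1}{9716}\right) + 1543 \left(- \frac{1}{9275}\right)\right) - 23946\right) - 12965} = \frac{1}{\left(\left(- \frac{15909}{9716} - \frac{1543}{9275}\right) - 23946\right) - 12965} = \frac{1}{\left(- \frac{23221109}{12873700} - 23946\right) - 12965} = \frac{1}{- \frac{308296841309}{12873700} - 12965} = \frac{1}{- \frac{475204361809}{12873700}} = - \frac{12873700}{475204361809}$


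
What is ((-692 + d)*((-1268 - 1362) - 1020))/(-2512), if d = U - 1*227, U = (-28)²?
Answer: -246375/1256 ≈ -196.16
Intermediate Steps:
U = 784
d = 557 (d = 784 - 1*227 = 784 - 227 = 557)
((-692 + d)*((-1268 - 1362) - 1020))/(-2512) = ((-692 + 557)*((-1268 - 1362) - 1020))/(-2512) = -135*(-2630 - 1020)*(-1/2512) = -135*(-3650)*(-1/2512) = 492750*(-1/2512) = -246375/1256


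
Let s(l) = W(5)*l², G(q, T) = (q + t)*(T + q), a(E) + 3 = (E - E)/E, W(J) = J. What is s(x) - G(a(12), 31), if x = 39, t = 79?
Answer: 5477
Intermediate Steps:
a(E) = -3 (a(E) = -3 + (E - E)/E = -3 + 0/E = -3 + 0 = -3)
G(q, T) = (79 + q)*(T + q) (G(q, T) = (q + 79)*(T + q) = (79 + q)*(T + q))
s(l) = 5*l²
s(x) - G(a(12), 31) = 5*39² - ((-3)² + 79*31 + 79*(-3) + 31*(-3)) = 5*1521 - (9 + 2449 - 237 - 93) = 7605 - 1*2128 = 7605 - 2128 = 5477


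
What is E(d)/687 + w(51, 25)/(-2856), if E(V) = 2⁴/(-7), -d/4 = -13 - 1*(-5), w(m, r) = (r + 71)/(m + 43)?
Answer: -14158/3842391 ≈ -0.0036847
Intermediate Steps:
w(m, r) = (71 + r)/(43 + m)
d = 32 (d = -4*(-13 - 1*(-5)) = -4*(-13 + 5) = -4*(-8) = 32)
E(V) = -16/7 (E(V) = 16*(-⅐) = -16/7)
E(d)/687 + w(51, 25)/(-2856) = -16/7/687 + ((71 + 25)/(43 + 51))/(-2856) = -16/7*1/687 + (96/94)*(-1/2856) = -16/4809 + ((1/94)*96)*(-1/2856) = -16/4809 + (48/47)*(-1/2856) = -16/4809 - 2/5593 = -14158/3842391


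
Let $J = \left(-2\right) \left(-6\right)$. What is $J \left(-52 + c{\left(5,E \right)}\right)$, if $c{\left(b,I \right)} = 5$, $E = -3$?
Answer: $-564$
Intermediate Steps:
$J = 12$
$J \left(-52 + c{\left(5,E \right)}\right) = 12 \left(-52 + 5\right) = 12 \left(-47\right) = -564$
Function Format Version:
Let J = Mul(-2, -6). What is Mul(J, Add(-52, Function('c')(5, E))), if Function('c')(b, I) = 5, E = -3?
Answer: -564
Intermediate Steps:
J = 12
Mul(J, Add(-52, Function('c')(5, E))) = Mul(12, Add(-52, 5)) = Mul(12, -47) = -564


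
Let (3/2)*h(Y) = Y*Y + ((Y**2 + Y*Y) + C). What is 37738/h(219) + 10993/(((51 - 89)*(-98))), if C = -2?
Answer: 1792488301/535812844 ≈ 3.3454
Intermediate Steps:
h(Y) = -4/3 + 2*Y**2 (h(Y) = 2*(Y*Y + ((Y**2 + Y*Y) - 2))/3 = 2*(Y**2 + ((Y**2 + Y**2) - 2))/3 = 2*(Y**2 + (2*Y**2 - 2))/3 = 2*(Y**2 + (-2 + 2*Y**2))/3 = 2*(-2 + 3*Y**2)/3 = -4/3 + 2*Y**2)
37738/h(219) + 10993/(((51 - 89)*(-98))) = 37738/(-4/3 + 2*219**2) + 10993/(((51 - 89)*(-98))) = 37738/(-4/3 + 2*47961) + 10993/((-38*(-98))) = 37738/(-4/3 + 95922) + 10993/3724 = 37738/(287762/3) + 10993*(1/3724) = 37738*(3/287762) + 10993/3724 = 56607/143881 + 10993/3724 = 1792488301/535812844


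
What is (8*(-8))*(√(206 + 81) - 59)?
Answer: 3776 - 64*√287 ≈ 2691.8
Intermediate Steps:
(8*(-8))*(√(206 + 81) - 59) = -64*(√287 - 59) = -64*(-59 + √287) = 3776 - 64*√287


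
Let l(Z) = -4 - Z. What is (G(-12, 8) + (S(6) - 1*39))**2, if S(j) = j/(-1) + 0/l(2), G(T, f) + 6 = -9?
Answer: 3600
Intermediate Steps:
G(T, f) = -15 (G(T, f) = -6 - 9 = -15)
S(j) = -j (S(j) = j/(-1) + 0/(-4 - 1*2) = j*(-1) + 0/(-4 - 2) = -j + 0/(-6) = -j + 0*(-1/6) = -j + 0 = -j)
(G(-12, 8) + (S(6) - 1*39))**2 = (-15 + (-1*6 - 1*39))**2 = (-15 + (-6 - 39))**2 = (-15 - 45)**2 = (-60)**2 = 3600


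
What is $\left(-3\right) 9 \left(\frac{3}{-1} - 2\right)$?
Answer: $135$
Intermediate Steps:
$\left(-3\right) 9 \left(\frac{3}{-1} - 2\right) = - 27 \left(3 \left(-1\right) - 2\right) = - 27 \left(-3 - 2\right) = \left(-27\right) \left(-5\right) = 135$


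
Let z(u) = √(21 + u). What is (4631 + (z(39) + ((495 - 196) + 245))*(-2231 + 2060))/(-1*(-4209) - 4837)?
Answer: 88393/628 + 171*√15/314 ≈ 142.86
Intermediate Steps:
(4631 + (z(39) + ((495 - 196) + 245))*(-2231 + 2060))/(-1*(-4209) - 4837) = (4631 + (√(21 + 39) + ((495 - 196) + 245))*(-2231 + 2060))/(-1*(-4209) - 4837) = (4631 + (√60 + (299 + 245))*(-171))/(4209 - 4837) = (4631 + (2*√15 + 544)*(-171))/(-628) = (4631 + (544 + 2*√15)*(-171))*(-1/628) = (4631 + (-93024 - 342*√15))*(-1/628) = (-88393 - 342*√15)*(-1/628) = 88393/628 + 171*√15/314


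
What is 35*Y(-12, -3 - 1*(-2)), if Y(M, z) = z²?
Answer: 35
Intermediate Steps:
35*Y(-12, -3 - 1*(-2)) = 35*(-3 - 1*(-2))² = 35*(-3 + 2)² = 35*(-1)² = 35*1 = 35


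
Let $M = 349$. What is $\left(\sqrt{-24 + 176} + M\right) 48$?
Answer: $16752 + 96 \sqrt{38} \approx 17344.0$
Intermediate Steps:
$\left(\sqrt{-24 + 176} + M\right) 48 = \left(\sqrt{-24 + 176} + 349\right) 48 = \left(\sqrt{152} + 349\right) 48 = \left(2 \sqrt{38} + 349\right) 48 = \left(349 + 2 \sqrt{38}\right) 48 = 16752 + 96 \sqrt{38}$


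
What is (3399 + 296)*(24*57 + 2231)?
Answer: 13298305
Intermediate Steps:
(3399 + 296)*(24*57 + 2231) = 3695*(1368 + 2231) = 3695*3599 = 13298305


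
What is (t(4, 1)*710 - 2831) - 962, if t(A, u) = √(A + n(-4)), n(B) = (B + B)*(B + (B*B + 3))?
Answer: -3793 + 1420*I*√29 ≈ -3793.0 + 7646.9*I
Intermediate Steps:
n(B) = 2*B*(3 + B + B²) (n(B) = (2*B)*(B + (B² + 3)) = (2*B)*(B + (3 + B²)) = (2*B)*(3 + B + B²) = 2*B*(3 + B + B²))
t(A, u) = √(-120 + A) (t(A, u) = √(A + 2*(-4)*(3 - 4 + (-4)²)) = √(A + 2*(-4)*(3 - 4 + 16)) = √(A + 2*(-4)*15) = √(A - 120) = √(-120 + A))
(t(4, 1)*710 - 2831) - 962 = (√(-120 + 4)*710 - 2831) - 962 = (√(-116)*710 - 2831) - 962 = ((2*I*√29)*710 - 2831) - 962 = (1420*I*√29 - 2831) - 962 = (-2831 + 1420*I*√29) - 962 = -3793 + 1420*I*√29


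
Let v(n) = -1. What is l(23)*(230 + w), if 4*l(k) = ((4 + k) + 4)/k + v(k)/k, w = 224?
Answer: 3405/23 ≈ 148.04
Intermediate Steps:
l(k) = -1/(4*k) + (8 + k)/(4*k) (l(k) = (((4 + k) + 4)/k - 1/k)/4 = ((8 + k)/k - 1/k)/4 = (-1/k + (8 + k)/k)/4 = -1/(4*k) + (8 + k)/(4*k))
l(23)*(230 + w) = ((¼)*(7 + 23)/23)*(230 + 224) = ((¼)*(1/23)*30)*454 = (15/46)*454 = 3405/23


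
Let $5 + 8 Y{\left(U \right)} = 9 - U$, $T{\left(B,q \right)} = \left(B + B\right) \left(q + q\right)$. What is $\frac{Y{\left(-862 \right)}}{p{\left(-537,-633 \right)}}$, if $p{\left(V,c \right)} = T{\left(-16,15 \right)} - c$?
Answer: $- \frac{433}{1308} \approx -0.33104$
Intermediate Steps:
$T{\left(B,q \right)} = 4 B q$ ($T{\left(B,q \right)} = 2 B 2 q = 4 B q$)
$p{\left(V,c \right)} = -960 - c$ ($p{\left(V,c \right)} = 4 \left(-16\right) 15 - c = -960 - c$)
$Y{\left(U \right)} = \frac{1}{2} - \frac{U}{8}$ ($Y{\left(U \right)} = - \frac{5}{8} + \frac{9 - U}{8} = - \frac{5}{8} - \left(- \frac{9}{8} + \frac{U}{8}\right) = \frac{1}{2} - \frac{U}{8}$)
$\frac{Y{\left(-862 \right)}}{p{\left(-537,-633 \right)}} = \frac{\frac{1}{2} - - \frac{431}{4}}{-960 - -633} = \frac{\frac{1}{2} + \frac{431}{4}}{-960 + 633} = \frac{433}{4 \left(-327\right)} = \frac{433}{4} \left(- \frac{1}{327}\right) = - \frac{433}{1308}$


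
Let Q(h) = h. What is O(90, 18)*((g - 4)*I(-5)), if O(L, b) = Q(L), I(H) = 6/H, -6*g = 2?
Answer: 468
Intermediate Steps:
g = -⅓ (g = -⅙*2 = -⅓ ≈ -0.33333)
O(L, b) = L
O(90, 18)*((g - 4)*I(-5)) = 90*((-⅓ - 4)*(6/(-5))) = 90*(-26*(-1)/5) = 90*(-13/3*(-6/5)) = 90*(26/5) = 468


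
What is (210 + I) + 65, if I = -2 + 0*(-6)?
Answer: 273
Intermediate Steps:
I = -2 (I = -2 + 0 = -2)
(210 + I) + 65 = (210 - 2) + 65 = 208 + 65 = 273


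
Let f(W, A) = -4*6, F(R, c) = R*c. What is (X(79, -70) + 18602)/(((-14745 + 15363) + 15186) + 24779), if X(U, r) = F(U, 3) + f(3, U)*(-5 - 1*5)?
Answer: 19079/40583 ≈ 0.47012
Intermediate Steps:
f(W, A) = -24
X(U, r) = 240 + 3*U (X(U, r) = U*3 - 24*(-5 - 1*5) = 3*U - 24*(-5 - 5) = 3*U - 24*(-10) = 3*U + 240 = 240 + 3*U)
(X(79, -70) + 18602)/(((-14745 + 15363) + 15186) + 24779) = ((240 + 3*79) + 18602)/(((-14745 + 15363) + 15186) + 24779) = ((240 + 237) + 18602)/((618 + 15186) + 24779) = (477 + 18602)/(15804 + 24779) = 19079/40583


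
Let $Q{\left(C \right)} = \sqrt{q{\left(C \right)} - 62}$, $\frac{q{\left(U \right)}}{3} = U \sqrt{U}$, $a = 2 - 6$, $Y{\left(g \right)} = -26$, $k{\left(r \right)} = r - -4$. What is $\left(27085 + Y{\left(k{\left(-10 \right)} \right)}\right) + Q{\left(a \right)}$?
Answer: $27059 + \sqrt{-62 - 24 i} \approx 27061.0 - 8.0151 i$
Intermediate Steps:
$k{\left(r \right)} = 4 + r$ ($k{\left(r \right)} = r + 4 = 4 + r$)
$a = -4$ ($a = 2 - 6 = -4$)
$q{\left(U \right)} = 3 U^{\frac{3}{2}}$ ($q{\left(U \right)} = 3 U \sqrt{U} = 3 U^{\frac{3}{2}}$)
$Q{\left(C \right)} = \sqrt{-62 + 3 C^{\frac{3}{2}}}$ ($Q{\left(C \right)} = \sqrt{3 C^{\frac{3}{2}} - 62} = \sqrt{-62 + 3 C^{\frac{3}{2}}}$)
$\left(27085 + Y{\left(k{\left(-10 \right)} \right)}\right) + Q{\left(a \right)} = \left(27085 - 26\right) + \sqrt{-62 + 3 \left(-4\right)^{\frac{3}{2}}} = 27059 + \sqrt{-62 + 3 \left(- 8 i\right)} = 27059 + \sqrt{-62 - 24 i}$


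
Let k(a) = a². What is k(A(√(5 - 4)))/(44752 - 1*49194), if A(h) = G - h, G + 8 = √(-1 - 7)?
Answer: -73/4442 + 18*I*√2/2221 ≈ -0.016434 + 0.011461*I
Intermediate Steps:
G = -8 + 2*I*√2 (G = -8 + √(-1 - 7) = -8 + √(-8) = -8 + 2*I*√2 ≈ -8.0 + 2.8284*I)
A(h) = -8 - h + 2*I*√2 (A(h) = (-8 + 2*I*√2) - h = -8 - h + 2*I*√2)
k(A(√(5 - 4)))/(44752 - 1*49194) = (-8 - √(5 - 4) + 2*I*√2)²/(44752 - 1*49194) = (-8 - √1 + 2*I*√2)²/(44752 - 49194) = (-8 - 1*1 + 2*I*√2)²/(-4442) = (-8 - 1 + 2*I*√2)²*(-1/4442) = (-9 + 2*I*√2)²*(-1/4442) = -(-9 + 2*I*√2)²/4442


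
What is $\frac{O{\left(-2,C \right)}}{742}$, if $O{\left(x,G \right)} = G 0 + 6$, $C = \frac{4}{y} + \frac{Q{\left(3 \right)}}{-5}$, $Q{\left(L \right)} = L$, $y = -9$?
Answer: $\frac{3}{371} \approx 0.0080862$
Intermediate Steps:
$C = - \frac{47}{45}$ ($C = \frac{4}{-9} + \frac{3}{-5} = 4 \left(- \frac{1}{9}\right) + 3 \left(- \frac{1}{5}\right) = - \frac{4}{9} - \frac{3}{5} = - \frac{47}{45} \approx -1.0444$)
$O{\left(x,G \right)} = 6$ ($O{\left(x,G \right)} = 0 + 6 = 6$)
$\frac{O{\left(-2,C \right)}}{742} = \frac{6}{742} = 6 \cdot \frac{1}{742} = \frac{3}{371}$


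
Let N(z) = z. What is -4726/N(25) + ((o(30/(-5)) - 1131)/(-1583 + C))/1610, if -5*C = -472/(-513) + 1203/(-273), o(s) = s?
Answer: -80291367302539/424733161600 ≈ -189.04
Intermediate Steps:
C = 162761/233415 (C = -(-472/(-513) + 1203/(-273))/5 = -(-472*(-1/513) + 1203*(-1/273))/5 = -(472/513 - 401/91)/5 = -⅕*(-162761/46683) = 162761/233415 ≈ 0.69730)
-4726/N(25) + ((o(30/(-5)) - 1131)/(-1583 + C))/1610 = -4726/25 + ((30/(-5) - 1131)/(-1583 + 162761/233415))/1610 = -4726*1/25 + ((30*(-⅕) - 1131)/(-369333184/233415))*(1/1610) = -4726/25 + ((-6 - 1131)*(-233415/369333184))*(1/1610) = -4726/25 - 1137*(-233415/369333184)*(1/1610) = -4726/25 + (265392855/369333184)*(1/1610) = -4726/25 + 7582653/16989326464 = -80291367302539/424733161600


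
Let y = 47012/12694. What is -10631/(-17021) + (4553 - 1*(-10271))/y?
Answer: 800860257387/200047813 ≈ 4003.3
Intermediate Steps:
y = 23506/6347 (y = 47012*(1/12694) = 23506/6347 ≈ 3.7035)
-10631/(-17021) + (4553 - 1*(-10271))/y = -10631/(-17021) + (4553 - 1*(-10271))/(23506/6347) = -10631*(-1/17021) + (4553 + 10271)*(6347/23506) = 10631/17021 + 14824*(6347/23506) = 10631/17021 + 47043964/11753 = 800860257387/200047813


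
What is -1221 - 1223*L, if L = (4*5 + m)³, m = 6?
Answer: -21496669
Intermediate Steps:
L = 17576 (L = (4*5 + 6)³ = (20 + 6)³ = 26³ = 17576)
-1221 - 1223*L = -1221 - 1223*17576 = -1221 - 21495448 = -21496669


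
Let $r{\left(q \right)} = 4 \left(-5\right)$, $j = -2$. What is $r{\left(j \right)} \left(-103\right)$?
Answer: $2060$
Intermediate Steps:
$r{\left(q \right)} = -20$
$r{\left(j \right)} \left(-103\right) = \left(-20\right) \left(-103\right) = 2060$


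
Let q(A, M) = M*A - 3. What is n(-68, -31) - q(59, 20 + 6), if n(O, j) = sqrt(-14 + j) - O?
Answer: -1463 + 3*I*sqrt(5) ≈ -1463.0 + 6.7082*I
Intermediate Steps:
q(A, M) = -3 + A*M (q(A, M) = A*M - 3 = -3 + A*M)
n(-68, -31) - q(59, 20 + 6) = (sqrt(-14 - 31) - 1*(-68)) - (-3 + 59*(20 + 6)) = (sqrt(-45) + 68) - (-3 + 59*26) = (3*I*sqrt(5) + 68) - (-3 + 1534) = (68 + 3*I*sqrt(5)) - 1*1531 = (68 + 3*I*sqrt(5)) - 1531 = -1463 + 3*I*sqrt(5)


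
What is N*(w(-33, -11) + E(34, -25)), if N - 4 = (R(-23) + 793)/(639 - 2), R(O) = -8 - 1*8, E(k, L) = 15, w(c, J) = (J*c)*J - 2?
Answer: -1890500/91 ≈ -20775.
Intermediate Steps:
w(c, J) = -2 + c*J**2 (w(c, J) = c*J**2 - 2 = -2 + c*J**2)
R(O) = -16 (R(O) = -8 - 8 = -16)
N = 475/91 (N = 4 + (-16 + 793)/(639 - 2) = 4 + 777/637 = 4 + 777*(1/637) = 4 + 111/91 = 475/91 ≈ 5.2198)
N*(w(-33, -11) + E(34, -25)) = 475*((-2 - 33*(-11)**2) + 15)/91 = 475*((-2 - 33*121) + 15)/91 = 475*((-2 - 3993) + 15)/91 = 475*(-3995 + 15)/91 = (475/91)*(-3980) = -1890500/91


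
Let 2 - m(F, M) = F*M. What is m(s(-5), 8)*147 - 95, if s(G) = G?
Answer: 6079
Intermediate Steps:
m(F, M) = 2 - F*M
m(s(-5), 8)*147 - 95 = (2 - 1*(-5)*8)*147 - 95 = (2 + 40)*147 - 95 = 42*147 - 95 = 6174 - 95 = 6079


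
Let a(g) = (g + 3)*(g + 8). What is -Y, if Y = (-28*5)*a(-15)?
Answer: 11760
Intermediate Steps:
a(g) = (3 + g)*(8 + g)
Y = -11760 (Y = (-28*5)*(24 + (-15)² + 11*(-15)) = -140*(24 + 225 - 165) = -140*84 = -11760)
-Y = -1*(-11760) = 11760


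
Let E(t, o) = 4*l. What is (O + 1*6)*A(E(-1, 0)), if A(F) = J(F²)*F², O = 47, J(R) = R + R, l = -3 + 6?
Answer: 2198016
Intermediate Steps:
l = 3
E(t, o) = 12 (E(t, o) = 4*3 = 12)
J(R) = 2*R
A(F) = 2*F⁴ (A(F) = (2*F²)*F² = 2*F⁴)
(O + 1*6)*A(E(-1, 0)) = (47 + 1*6)*(2*12⁴) = (47 + 6)*(2*20736) = 53*41472 = 2198016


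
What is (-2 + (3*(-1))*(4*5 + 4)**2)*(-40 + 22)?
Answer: 31140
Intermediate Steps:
(-2 + (3*(-1))*(4*5 + 4)**2)*(-40 + 22) = (-2 - 3*(20 + 4)**2)*(-18) = (-2 - 3*24**2)*(-18) = (-2 - 3*576)*(-18) = (-2 - 1728)*(-18) = -1730*(-18) = 31140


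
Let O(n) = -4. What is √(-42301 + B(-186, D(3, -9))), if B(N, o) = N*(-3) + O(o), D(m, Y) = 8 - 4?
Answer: I*√41747 ≈ 204.32*I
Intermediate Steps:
D(m, Y) = 4
B(N, o) = -4 - 3*N (B(N, o) = N*(-3) - 4 = -3*N - 4 = -4 - 3*N)
√(-42301 + B(-186, D(3, -9))) = √(-42301 + (-4 - 3*(-186))) = √(-42301 + (-4 + 558)) = √(-42301 + 554) = √(-41747) = I*√41747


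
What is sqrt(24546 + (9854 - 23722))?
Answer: sqrt(10678) ≈ 103.33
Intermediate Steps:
sqrt(24546 + (9854 - 23722)) = sqrt(24546 - 13868) = sqrt(10678)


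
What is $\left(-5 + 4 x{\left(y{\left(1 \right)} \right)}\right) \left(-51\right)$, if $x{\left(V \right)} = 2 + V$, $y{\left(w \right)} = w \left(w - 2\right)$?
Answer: $51$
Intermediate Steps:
$y{\left(w \right)} = w \left(-2 + w\right)$
$\left(-5 + 4 x{\left(y{\left(1 \right)} \right)}\right) \left(-51\right) = \left(-5 + 4 \left(2 + 1 \left(-2 + 1\right)\right)\right) \left(-51\right) = \left(-5 + 4 \left(2 + 1 \left(-1\right)\right)\right) \left(-51\right) = \left(-5 + 4 \left(2 - 1\right)\right) \left(-51\right) = \left(-5 + 4 \cdot 1\right) \left(-51\right) = \left(-5 + 4\right) \left(-51\right) = \left(-1\right) \left(-51\right) = 51$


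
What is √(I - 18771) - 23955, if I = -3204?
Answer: -23955 + 5*I*√879 ≈ -23955.0 + 148.24*I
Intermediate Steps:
√(I - 18771) - 23955 = √(-3204 - 18771) - 23955 = √(-21975) - 23955 = 5*I*√879 - 23955 = -23955 + 5*I*√879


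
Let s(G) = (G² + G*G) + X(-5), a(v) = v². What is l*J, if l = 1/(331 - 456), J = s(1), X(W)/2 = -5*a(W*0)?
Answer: -2/125 ≈ -0.016000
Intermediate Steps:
X(W) = 0 (X(W) = 2*(-5*(W*0)²) = 2*(-5*0²) = 2*(-5*0) = 2*0 = 0)
s(G) = 2*G² (s(G) = (G² + G*G) + 0 = (G² + G²) + 0 = 2*G² + 0 = 2*G²)
J = 2 (J = 2*1² = 2*1 = 2)
l = -1/125 (l = 1/(-125) = -1/125 ≈ -0.0080000)
l*J = -1/125*2 = -2/125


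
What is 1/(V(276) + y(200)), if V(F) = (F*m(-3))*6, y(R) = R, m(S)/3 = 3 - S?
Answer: 1/30008 ≈ 3.3324e-5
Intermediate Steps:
m(S) = 9 - 3*S (m(S) = 3*(3 - S) = 9 - 3*S)
V(F) = 108*F (V(F) = (F*(9 - 3*(-3)))*6 = (F*(9 + 9))*6 = (F*18)*6 = (18*F)*6 = 108*F)
1/(V(276) + y(200)) = 1/(108*276 + 200) = 1/(29808 + 200) = 1/30008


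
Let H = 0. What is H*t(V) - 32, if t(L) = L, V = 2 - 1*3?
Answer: -32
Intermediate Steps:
V = -1 (V = 2 - 3 = -1)
H*t(V) - 32 = 0*(-1) - 32 = 0 - 32 = -32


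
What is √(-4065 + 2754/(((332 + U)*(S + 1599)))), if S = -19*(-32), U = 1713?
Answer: I*√82804087526030115/4513315 ≈ 63.757*I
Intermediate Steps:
S = 608
√(-4065 + 2754/(((332 + U)*(S + 1599)))) = √(-4065 + 2754/(((332 + 1713)*(608 + 1599)))) = √(-4065 + 2754/((2045*2207))) = √(-4065 + 2754/4513315) = √(-18346622721/4513315) = I*√82804087526030115/4513315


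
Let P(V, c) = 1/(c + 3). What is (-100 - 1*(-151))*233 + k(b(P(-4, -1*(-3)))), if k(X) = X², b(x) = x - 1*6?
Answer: 429013/36 ≈ 11917.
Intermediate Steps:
P(V, c) = 1/(3 + c)
b(x) = -6 + x (b(x) = x - 6 = -6 + x)
(-100 - 1*(-151))*233 + k(b(P(-4, -1*(-3)))) = (-100 - 1*(-151))*233 + (-6 + 1/(3 - 1*(-3)))² = (-100 + 151)*233 + (-6 + 1/(3 + 3))² = 51*233 + (-6 + 1/6)² = 11883 + (-6 + ⅙)² = 11883 + (-35/6)² = 11883 + 1225/36 = 429013/36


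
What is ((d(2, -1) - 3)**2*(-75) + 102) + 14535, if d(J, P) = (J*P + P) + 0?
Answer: 11937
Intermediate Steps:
d(J, P) = P + J*P (d(J, P) = (P + J*P) + 0 = P + J*P)
((d(2, -1) - 3)**2*(-75) + 102) + 14535 = ((-(1 + 2) - 3)**2*(-75) + 102) + 14535 = ((-1*3 - 3)**2*(-75) + 102) + 14535 = ((-3 - 3)**2*(-75) + 102) + 14535 = ((-6)**2*(-75) + 102) + 14535 = (36*(-75) + 102) + 14535 = (-2700 + 102) + 14535 = -2598 + 14535 = 11937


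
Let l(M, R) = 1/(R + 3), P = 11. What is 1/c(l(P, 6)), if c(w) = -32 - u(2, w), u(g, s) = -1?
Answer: -1/31 ≈ -0.032258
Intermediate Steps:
l(M, R) = 1/(3 + R)
c(w) = -31 (c(w) = -32 - 1*(-1) = -32 + 1 = -31)
1/c(l(P, 6)) = 1/(-31) = -1/31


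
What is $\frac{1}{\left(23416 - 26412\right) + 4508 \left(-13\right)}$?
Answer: $- \frac{1}{61600} \approx -1.6234 \cdot 10^{-5}$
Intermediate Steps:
$\frac{1}{\left(23416 - 26412\right) + 4508 \left(-13\right)} = \frac{1}{\left(23416 - 26412\right) - 58604} = \frac{1}{-2996 - 58604} = \frac{1}{-61600} = - \frac{1}{61600}$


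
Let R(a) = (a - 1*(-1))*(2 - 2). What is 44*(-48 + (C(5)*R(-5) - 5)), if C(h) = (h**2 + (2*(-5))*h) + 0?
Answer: -2332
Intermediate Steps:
R(a) = 0 (R(a) = (a + 1)*0 = (1 + a)*0 = 0)
C(h) = h**2 - 10*h (C(h) = (h**2 - 10*h) + 0 = h**2 - 10*h)
44*(-48 + (C(5)*R(-5) - 5)) = 44*(-48 + ((5*(-10 + 5))*0 - 5)) = 44*(-48 + ((5*(-5))*0 - 5)) = 44*(-48 + (-25*0 - 5)) = 44*(-48 + (0 - 5)) = 44*(-48 - 5) = 44*(-53) = -2332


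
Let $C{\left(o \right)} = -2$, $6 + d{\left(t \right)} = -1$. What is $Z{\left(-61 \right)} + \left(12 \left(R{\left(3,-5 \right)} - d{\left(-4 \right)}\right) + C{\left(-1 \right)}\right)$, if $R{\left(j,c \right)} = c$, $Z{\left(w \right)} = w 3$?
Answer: $-161$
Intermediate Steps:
$d{\left(t \right)} = -7$ ($d{\left(t \right)} = -6 - 1 = -7$)
$Z{\left(w \right)} = 3 w$
$Z{\left(-61 \right)} + \left(12 \left(R{\left(3,-5 \right)} - d{\left(-4 \right)}\right) + C{\left(-1 \right)}\right) = 3 \left(-61\right) - \left(2 - 12 \left(-5 - -7\right)\right) = -183 - \left(2 - 12 \left(-5 + 7\right)\right) = -183 + \left(12 \cdot 2 - 2\right) = -183 + \left(24 - 2\right) = -183 + 22 = -161$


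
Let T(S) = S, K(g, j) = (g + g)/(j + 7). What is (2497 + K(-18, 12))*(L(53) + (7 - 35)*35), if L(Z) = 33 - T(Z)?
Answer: -47407000/19 ≈ -2.4951e+6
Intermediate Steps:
K(g, j) = 2*g/(7 + j) (K(g, j) = (2*g)/(7 + j) = 2*g/(7 + j))
L(Z) = 33 - Z
(2497 + K(-18, 12))*(L(53) + (7 - 35)*35) = (2497 + 2*(-18)/(7 + 12))*((33 - 1*53) + (7 - 35)*35) = (2497 + 2*(-18)/19)*((33 - 53) - 28*35) = (2497 + 2*(-18)*(1/19))*(-20 - 980) = (2497 - 36/19)*(-1000) = (47407/19)*(-1000) = -47407000/19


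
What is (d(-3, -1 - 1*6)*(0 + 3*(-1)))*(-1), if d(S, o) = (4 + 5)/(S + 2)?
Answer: -27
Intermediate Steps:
d(S, o) = 9/(2 + S)
(d(-3, -1 - 1*6)*(0 + 3*(-1)))*(-1) = ((9/(2 - 3))*(0 + 3*(-1)))*(-1) = ((9/(-1))*(0 - 3))*(-1) = ((9*(-1))*(-3))*(-1) = -9*(-3)*(-1) = 27*(-1) = -27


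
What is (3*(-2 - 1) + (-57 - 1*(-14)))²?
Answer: 2704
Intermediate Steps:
(3*(-2 - 1) + (-57 - 1*(-14)))² = (3*(-3) + (-57 + 14))² = (-9 - 43)² = (-52)² = 2704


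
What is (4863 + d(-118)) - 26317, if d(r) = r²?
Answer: -7530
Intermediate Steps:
(4863 + d(-118)) - 26317 = (4863 + (-118)²) - 26317 = (4863 + 13924) - 26317 = 18787 - 26317 = -7530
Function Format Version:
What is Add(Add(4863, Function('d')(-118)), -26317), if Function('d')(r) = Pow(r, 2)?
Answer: -7530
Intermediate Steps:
Add(Add(4863, Function('d')(-118)), -26317) = Add(Add(4863, Pow(-118, 2)), -26317) = Add(Add(4863, 13924), -26317) = Add(18787, -26317) = -7530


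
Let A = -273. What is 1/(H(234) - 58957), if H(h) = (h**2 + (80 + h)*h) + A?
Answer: 1/69002 ≈ 1.4492e-5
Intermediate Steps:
H(h) = -273 + h**2 + h*(80 + h) (H(h) = (h**2 + (80 + h)*h) - 273 = (h**2 + h*(80 + h)) - 273 = -273 + h**2 + h*(80 + h))
1/(H(234) - 58957) = 1/((-273 + 2*234**2 + 80*234) - 58957) = 1/((-273 + 2*54756 + 18720) - 58957) = 1/((-273 + 109512 + 18720) - 58957) = 1/(127959 - 58957) = 1/69002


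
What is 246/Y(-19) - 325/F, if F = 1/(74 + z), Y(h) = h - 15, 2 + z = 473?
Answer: -3011248/17 ≈ -1.7713e+5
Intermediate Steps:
z = 471 (z = -2 + 473 = 471)
Y(h) = -15 + h
F = 1/545 (F = 1/(74 + 471) = 1/545 ≈ 0.0018349)
246/Y(-19) - 325/F = 246/(-15 - 19) - 325/1/545 = 246/(-34) - 325*545 = 246*(-1/34) - 177125 = -123/17 - 177125 = -3011248/17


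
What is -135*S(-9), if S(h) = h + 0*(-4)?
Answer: 1215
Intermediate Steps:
S(h) = h (S(h) = h + 0 = h)
-135*S(-9) = -135*(-9) = 1215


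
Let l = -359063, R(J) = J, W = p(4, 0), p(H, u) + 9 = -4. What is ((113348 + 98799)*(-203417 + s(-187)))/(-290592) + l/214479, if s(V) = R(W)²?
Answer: 21407172310079/144272874 ≈ 1.4838e+5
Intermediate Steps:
p(H, u) = -13 (p(H, u) = -9 - 4 = -13)
W = -13
s(V) = 169 (s(V) = (-13)² = 169)
((113348 + 98799)*(-203417 + s(-187)))/(-290592) + l/214479 = ((113348 + 98799)*(-203417 + 169))/(-290592) - 359063/214479 = (212147*(-203248))*(-1/290592) - 359063*1/214479 = -43118453456*(-1/290592) - 359063/214479 = 2694903341/18162 - 359063/214479 = 21407172310079/144272874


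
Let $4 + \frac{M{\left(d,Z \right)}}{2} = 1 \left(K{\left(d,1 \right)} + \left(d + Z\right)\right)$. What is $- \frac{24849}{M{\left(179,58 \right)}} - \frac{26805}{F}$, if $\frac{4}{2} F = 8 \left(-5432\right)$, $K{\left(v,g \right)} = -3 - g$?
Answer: $- \frac{263821191}{4975712} \approx -53.022$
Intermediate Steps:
$M{\left(d,Z \right)} = -16 + 2 Z + 2 d$ ($M{\left(d,Z \right)} = -8 + 2 \cdot 1 \left(\left(-3 - 1\right) + \left(d + Z\right)\right) = -8 + 2 \cdot 1 \left(\left(-3 - 1\right) + \left(Z + d\right)\right) = -8 + 2 \cdot 1 \left(-4 + \left(Z + d\right)\right) = -8 + 2 \cdot 1 \left(-4 + Z + d\right) = -8 + 2 \left(-4 + Z + d\right) = -8 + \left(-8 + 2 Z + 2 d\right) = -16 + 2 Z + 2 d$)
$F = -21728$ ($F = \frac{8 \left(-5432\right)}{2} = \frac{1}{2} \left(-43456\right) = -21728$)
$- \frac{24849}{M{\left(179,58 \right)}} - \frac{26805}{F} = - \frac{24849}{-16 + 2 \cdot 58 + 2 \cdot 179} - \frac{26805}{-21728} = - \frac{24849}{-16 + 116 + 358} - - \frac{26805}{21728} = - \frac{24849}{458} + \frac{26805}{21728} = - \frac{263821191}{4975712}$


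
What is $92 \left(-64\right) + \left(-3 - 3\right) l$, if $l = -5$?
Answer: $-5858$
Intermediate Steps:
$92 \left(-64\right) + \left(-3 - 3\right) l = 92 \left(-64\right) + \left(-3 - 3\right) \left(-5\right) = -5888 - -30 = -5888 + 30 = -5858$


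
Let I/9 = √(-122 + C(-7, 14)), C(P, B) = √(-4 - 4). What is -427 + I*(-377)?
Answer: -427 - 3393*√(-122 + 2*I*√2) ≈ -861.4 - 37479.0*I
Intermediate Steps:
C(P, B) = 2*I*√2 (C(P, B) = √(-8) = 2*I*√2)
I = 9*√(-122 + 2*I*√2) ≈ 1.1523 + 99.415*I
-427 + I*(-377) = -427 + (9*√(-122 + 2*I*√2))*(-377) = -427 - 3393*√(-122 + 2*I*√2)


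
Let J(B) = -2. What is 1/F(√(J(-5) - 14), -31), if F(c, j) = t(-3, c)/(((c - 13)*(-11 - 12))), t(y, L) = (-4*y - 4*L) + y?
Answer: 4163/337 + 3956*I/337 ≈ 12.353 + 11.739*I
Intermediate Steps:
t(y, L) = -4*L - 3*y (t(y, L) = (-4*L - 4*y) + y = -4*L - 3*y)
F(c, j) = (9 - 4*c)/(299 - 23*c) (F(c, j) = (-4*c - 3*(-3))/(((c - 13)*(-11 - 12))) = (-4*c + 9)/(((-13 + c)*(-23))) = (9 - 4*c)/(299 - 23*c))
1/F(√(J(-5) - 14), -31) = 1/((-9 + 4*√(-2 - 14))/(23*(-13 + √(-2 - 14)))) = 1/((-9 + 4*√(-16))/(23*(-13 + √(-16)))) = 1/((-9 + 4*(4*I))/(23*(-13 + 4*I))) = 1/(((-13 - 4*I)/185)*(-9 + 16*I)/23) = 1/((-13 - 4*I)*(-9 + 16*I)/4255) = 23*(-13 + 4*I)*(-9 - 16*I)/337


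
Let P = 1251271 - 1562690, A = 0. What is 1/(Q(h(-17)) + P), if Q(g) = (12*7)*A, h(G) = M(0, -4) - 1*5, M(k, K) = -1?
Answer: -1/311419 ≈ -3.2111e-6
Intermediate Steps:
h(G) = -6 (h(G) = -1 - 1*5 = -1 - 5 = -6)
Q(g) = 0 (Q(g) = (12*7)*0 = 84*0 = 0)
P = -311419
1/(Q(h(-17)) + P) = 1/(0 - 311419) = 1/(-311419) = -1/311419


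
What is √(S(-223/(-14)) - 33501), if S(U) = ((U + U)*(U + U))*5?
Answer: 2*I*√348226/7 ≈ 168.6*I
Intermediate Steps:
S(U) = 20*U² (S(U) = ((2*U)*(2*U))*5 = (4*U²)*5 = 20*U²)
√(S(-223/(-14)) - 33501) = √(20*(-223/(-14))² - 33501) = √(20*(-223*(-1/14))² - 33501) = √(20*(223/14)² - 33501) = √(20*(49729/196) - 33501) = √(248645/49 - 33501) = √(-1392904/49) = 2*I*√348226/7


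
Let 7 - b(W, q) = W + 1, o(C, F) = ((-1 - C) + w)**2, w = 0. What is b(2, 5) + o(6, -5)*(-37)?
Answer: -1809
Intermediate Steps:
o(C, F) = (-1 - C)**2 (o(C, F) = ((-1 - C) + 0)**2 = (-1 - C)**2)
b(W, q) = 6 - W (b(W, q) = 7 - (W + 1) = 7 - (1 + W) = 7 + (-1 - W) = 6 - W)
b(2, 5) + o(6, -5)*(-37) = (6 - 1*2) + (1 + 6)**2*(-37) = (6 - 2) + 7**2*(-37) = 4 + 49*(-37) = 4 - 1813 = -1809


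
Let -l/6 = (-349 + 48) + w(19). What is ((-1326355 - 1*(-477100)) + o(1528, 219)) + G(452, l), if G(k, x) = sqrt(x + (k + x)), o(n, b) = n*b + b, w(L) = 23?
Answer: -514404 + 2*sqrt(947) ≈ -5.1434e+5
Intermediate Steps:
o(n, b) = b + b*n (o(n, b) = b*n + b = b + b*n)
l = 1668 (l = -6*((-349 + 48) + 23) = -6*(-301 + 23) = -6*(-278) = 1668)
G(k, x) = sqrt(k + 2*x)
((-1326355 - 1*(-477100)) + o(1528, 219)) + G(452, l) = ((-1326355 - 1*(-477100)) + 219*(1 + 1528)) + sqrt(452 + 2*1668) = ((-1326355 + 477100) + 219*1529) + sqrt(452 + 3336) = (-849255 + 334851) + sqrt(3788) = -514404 + 2*sqrt(947)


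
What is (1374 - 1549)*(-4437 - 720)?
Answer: 902475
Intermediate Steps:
(1374 - 1549)*(-4437 - 720) = -175*(-5157) = 902475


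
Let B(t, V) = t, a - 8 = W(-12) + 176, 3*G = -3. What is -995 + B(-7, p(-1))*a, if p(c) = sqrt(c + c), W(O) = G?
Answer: -2276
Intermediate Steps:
G = -1 (G = (1/3)*(-3) = -1)
W(O) = -1
p(c) = sqrt(2)*sqrt(c) (p(c) = sqrt(2*c) = sqrt(2)*sqrt(c))
a = 183 (a = 8 + (-1 + 176) = 8 + 175 = 183)
-995 + B(-7, p(-1))*a = -995 - 7*183 = -995 - 1281 = -2276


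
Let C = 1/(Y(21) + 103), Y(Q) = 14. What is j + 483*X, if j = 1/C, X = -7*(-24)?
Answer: 81261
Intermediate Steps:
X = 168
C = 1/117 (C = 1/(14 + 103) = 1/117 ≈ 0.0085470)
j = 117 (j = 1/(1/117) = 117)
j + 483*X = 117 + 483*168 = 117 + 81144 = 81261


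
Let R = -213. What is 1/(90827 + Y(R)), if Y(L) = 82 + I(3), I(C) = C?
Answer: 1/90912 ≈ 1.1000e-5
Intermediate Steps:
Y(L) = 85 (Y(L) = 82 + 3 = 85)
1/(90827 + Y(R)) = 1/(90827 + 85) = 1/90912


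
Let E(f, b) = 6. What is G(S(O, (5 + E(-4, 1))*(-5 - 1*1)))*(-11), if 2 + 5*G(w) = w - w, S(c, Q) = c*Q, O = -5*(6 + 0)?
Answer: 22/5 ≈ 4.4000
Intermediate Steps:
O = -30 (O = -5*6 = -30)
S(c, Q) = Q*c
G(w) = -⅖ (G(w) = -⅖ + (w - w)/5 = -⅖ + (⅕)*0 = -⅖ + 0 = -⅖)
G(S(O, (5 + E(-4, 1))*(-5 - 1*1)))*(-11) = -⅖*(-11) = 22/5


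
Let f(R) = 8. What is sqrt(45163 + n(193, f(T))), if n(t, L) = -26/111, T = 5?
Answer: sqrt(556450437)/111 ≈ 212.52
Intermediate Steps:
n(t, L) = -26/111 (n(t, L) = -26*1/111 = -26/111)
sqrt(45163 + n(193, f(T))) = sqrt(45163 - 26/111) = sqrt(5013067/111) = sqrt(556450437)/111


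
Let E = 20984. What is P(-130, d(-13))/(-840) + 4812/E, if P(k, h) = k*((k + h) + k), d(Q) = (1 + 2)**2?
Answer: -8508323/220332 ≈ -38.616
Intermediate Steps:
d(Q) = 9 (d(Q) = 3**2 = 9)
P(k, h) = k*(h + 2*k) (P(k, h) = k*((h + k) + k) = k*(h + 2*k))
P(-130, d(-13))/(-840) + 4812/E = -130*(9 + 2*(-130))/(-840) + 4812/20984 = -130*(9 - 260)*(-1/840) + 4812*(1/20984) = -130*(-251)*(-1/840) + 1203/5246 = 32630*(-1/840) + 1203/5246 = -3263/84 + 1203/5246 = -8508323/220332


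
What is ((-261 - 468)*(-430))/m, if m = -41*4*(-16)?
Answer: 156735/1312 ≈ 119.46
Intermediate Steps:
m = 2624 (m = -164*(-16) = 2624)
((-261 - 468)*(-430))/m = ((-261 - 468)*(-430))/2624 = -729*(-430)*(1/2624) = 313470*(1/2624) = 156735/1312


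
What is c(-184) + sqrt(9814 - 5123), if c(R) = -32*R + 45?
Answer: 5933 + sqrt(4691) ≈ 6001.5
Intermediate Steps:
c(R) = 45 - 32*R
c(-184) + sqrt(9814 - 5123) = (45 - 32*(-184)) + sqrt(9814 - 5123) = (45 + 5888) + sqrt(4691) = 5933 + sqrt(4691)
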